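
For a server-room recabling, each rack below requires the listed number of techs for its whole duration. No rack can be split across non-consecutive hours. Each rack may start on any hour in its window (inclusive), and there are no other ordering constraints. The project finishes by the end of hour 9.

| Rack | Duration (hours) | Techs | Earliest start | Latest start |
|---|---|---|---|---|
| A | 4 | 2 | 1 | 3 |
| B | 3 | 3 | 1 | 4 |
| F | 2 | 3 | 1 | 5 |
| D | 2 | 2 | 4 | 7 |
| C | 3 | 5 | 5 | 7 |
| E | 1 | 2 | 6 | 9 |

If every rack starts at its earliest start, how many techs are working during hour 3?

5

At early start, hour 3 has: A, B.
Demand: 2 + 3 = 5.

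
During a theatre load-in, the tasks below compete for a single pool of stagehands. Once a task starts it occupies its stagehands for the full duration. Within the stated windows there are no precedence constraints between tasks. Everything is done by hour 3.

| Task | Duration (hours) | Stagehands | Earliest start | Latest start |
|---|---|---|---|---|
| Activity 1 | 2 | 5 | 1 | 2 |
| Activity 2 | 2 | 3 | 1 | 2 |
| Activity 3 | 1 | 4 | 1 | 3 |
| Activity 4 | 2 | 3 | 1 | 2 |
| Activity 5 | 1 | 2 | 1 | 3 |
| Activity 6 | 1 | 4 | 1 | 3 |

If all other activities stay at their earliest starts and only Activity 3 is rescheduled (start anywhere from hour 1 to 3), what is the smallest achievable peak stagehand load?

Activity 3@1: h1:21  h2:11  h3:0 → peak 21
Activity 3@2: h1:17  h2:15  h3:0 → peak 17
Activity 3@3: h1:17  h2:11  h3:4 → peak 17
Best is Activity 3@2, peak 17.

17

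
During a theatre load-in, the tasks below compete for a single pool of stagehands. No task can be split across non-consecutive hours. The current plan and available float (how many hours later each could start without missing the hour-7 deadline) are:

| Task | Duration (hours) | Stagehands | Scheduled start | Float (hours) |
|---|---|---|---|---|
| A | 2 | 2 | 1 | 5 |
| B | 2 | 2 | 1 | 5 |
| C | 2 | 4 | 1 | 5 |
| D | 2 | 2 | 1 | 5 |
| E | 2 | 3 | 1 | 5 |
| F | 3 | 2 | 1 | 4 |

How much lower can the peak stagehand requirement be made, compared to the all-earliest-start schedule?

9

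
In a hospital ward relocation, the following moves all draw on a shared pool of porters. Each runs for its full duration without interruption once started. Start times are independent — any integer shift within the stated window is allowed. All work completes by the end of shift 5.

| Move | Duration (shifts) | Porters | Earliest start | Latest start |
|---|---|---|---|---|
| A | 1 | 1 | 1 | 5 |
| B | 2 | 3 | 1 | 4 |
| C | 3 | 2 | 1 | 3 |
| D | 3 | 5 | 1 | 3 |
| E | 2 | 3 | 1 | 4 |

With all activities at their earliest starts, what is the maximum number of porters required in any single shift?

14

Early-start schedule: A@1, B@1, C@1, D@1, E@1.
Load per shift: shift 1: 14, shift 2: 13, shift 3: 7, shift 4: 0, shift 5: 0.
Peak is 14.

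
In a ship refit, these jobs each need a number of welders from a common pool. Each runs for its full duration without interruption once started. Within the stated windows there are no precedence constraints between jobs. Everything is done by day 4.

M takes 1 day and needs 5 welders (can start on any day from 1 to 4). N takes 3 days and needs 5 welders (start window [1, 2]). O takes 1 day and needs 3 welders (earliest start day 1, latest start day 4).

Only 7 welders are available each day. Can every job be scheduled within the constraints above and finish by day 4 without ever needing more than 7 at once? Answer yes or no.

no

The minimum achievable peak is 8; 7 < 8, so no feasible schedule stays within the cap.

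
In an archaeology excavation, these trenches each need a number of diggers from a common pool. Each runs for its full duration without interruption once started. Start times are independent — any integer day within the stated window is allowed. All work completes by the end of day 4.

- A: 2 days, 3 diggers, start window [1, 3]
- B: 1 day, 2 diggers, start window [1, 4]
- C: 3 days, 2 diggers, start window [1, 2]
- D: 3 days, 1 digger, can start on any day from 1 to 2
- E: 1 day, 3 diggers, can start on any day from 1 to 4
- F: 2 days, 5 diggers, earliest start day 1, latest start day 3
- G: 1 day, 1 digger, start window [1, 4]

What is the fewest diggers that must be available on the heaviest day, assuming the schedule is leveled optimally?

Early-start (A@1, B@1, C@1, D@1, E@1, F@1, G@1) gives peak 17: d1:17  d2:11  d3:3  d4:0.
Shift E→4, F→3, G→2.
Schedule A@1, B@1, C@1, D@1, E@4, F@3, G@2: d1:8  d2:7  d3:8  d4:8 — peak 8.
Total digger-days = 31 over 4 days ⇒ peak ≥ ⌈31/4⌉ = 8, so 8 is optimal.

8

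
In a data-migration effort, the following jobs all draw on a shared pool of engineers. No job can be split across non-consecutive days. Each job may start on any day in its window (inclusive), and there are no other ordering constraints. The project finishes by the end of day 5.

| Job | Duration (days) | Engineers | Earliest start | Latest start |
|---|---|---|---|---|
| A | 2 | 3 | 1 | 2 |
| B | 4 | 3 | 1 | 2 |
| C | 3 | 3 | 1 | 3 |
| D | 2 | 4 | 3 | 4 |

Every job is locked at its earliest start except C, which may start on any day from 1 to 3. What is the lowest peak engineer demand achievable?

10

C@1: d1:9  d2:9  d3:10  d4:7  d5:0 → peak 10
C@2: d1:6  d2:9  d3:10  d4:10  d5:0 → peak 10
C@3: d1:6  d2:6  d3:10  d4:10  d5:3 → peak 10
Best is C@1, peak 10.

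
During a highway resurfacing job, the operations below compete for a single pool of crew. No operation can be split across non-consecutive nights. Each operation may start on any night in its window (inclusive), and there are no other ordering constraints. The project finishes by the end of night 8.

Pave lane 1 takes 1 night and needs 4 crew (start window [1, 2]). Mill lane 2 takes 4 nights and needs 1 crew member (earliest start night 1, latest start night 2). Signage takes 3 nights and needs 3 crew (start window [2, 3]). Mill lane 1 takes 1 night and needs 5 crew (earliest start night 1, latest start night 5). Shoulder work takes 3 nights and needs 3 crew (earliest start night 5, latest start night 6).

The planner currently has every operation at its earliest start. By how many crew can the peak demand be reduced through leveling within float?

5

Early-start peak: n1:10  n2:4  n3:4  n4:4  n5:3  n6:3  n7:3  n8:0 ⇒ 10.
Leveled (Pave lane 1@1, Mill lane 2@1, Signage@2, Mill lane 1@5, Shoulder work@6): n1:5  n2:4  n3:4  n4:4  n5:5  n6:3  n7:3  n8:3 ⇒ 5.
Reduction 10 − 5 = 5.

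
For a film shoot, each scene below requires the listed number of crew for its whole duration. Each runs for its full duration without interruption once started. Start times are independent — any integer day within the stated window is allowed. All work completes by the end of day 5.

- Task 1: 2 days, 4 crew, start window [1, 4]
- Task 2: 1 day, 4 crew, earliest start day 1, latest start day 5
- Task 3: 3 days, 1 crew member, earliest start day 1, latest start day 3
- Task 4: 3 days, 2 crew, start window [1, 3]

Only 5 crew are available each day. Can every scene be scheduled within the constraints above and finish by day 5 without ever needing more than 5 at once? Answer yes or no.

The minimum achievable peak is 6; 5 < 6, so no feasible schedule stays within the cap.

no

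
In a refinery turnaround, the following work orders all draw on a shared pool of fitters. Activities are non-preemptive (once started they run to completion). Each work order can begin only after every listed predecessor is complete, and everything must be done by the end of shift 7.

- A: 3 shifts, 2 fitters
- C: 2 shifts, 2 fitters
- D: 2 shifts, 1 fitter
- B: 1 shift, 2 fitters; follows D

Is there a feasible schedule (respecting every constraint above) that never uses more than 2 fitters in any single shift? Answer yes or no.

The minimum achievable peak is 3; 2 < 3, so no feasible schedule stays within the cap.

no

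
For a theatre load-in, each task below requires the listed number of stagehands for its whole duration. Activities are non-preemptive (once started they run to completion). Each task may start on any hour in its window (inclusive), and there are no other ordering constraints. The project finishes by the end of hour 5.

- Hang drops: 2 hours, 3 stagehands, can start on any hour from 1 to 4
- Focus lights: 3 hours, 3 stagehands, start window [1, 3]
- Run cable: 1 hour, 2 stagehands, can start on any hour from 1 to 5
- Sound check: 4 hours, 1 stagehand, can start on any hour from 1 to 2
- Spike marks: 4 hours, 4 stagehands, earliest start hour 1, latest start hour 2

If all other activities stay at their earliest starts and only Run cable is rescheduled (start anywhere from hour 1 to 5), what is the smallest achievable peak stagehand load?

Run cable@1: h1:13  h2:11  h3:8  h4:5  h5:0 → peak 13
Run cable@2: h1:11  h2:13  h3:8  h4:5  h5:0 → peak 13
Run cable@3: h1:11  h2:11  h3:10  h4:5  h5:0 → peak 11
Run cable@4: h1:11  h2:11  h3:8  h4:7  h5:0 → peak 11
Run cable@5: h1:11  h2:11  h3:8  h4:5  h5:2 → peak 11
Best is Run cable@3, peak 11.

11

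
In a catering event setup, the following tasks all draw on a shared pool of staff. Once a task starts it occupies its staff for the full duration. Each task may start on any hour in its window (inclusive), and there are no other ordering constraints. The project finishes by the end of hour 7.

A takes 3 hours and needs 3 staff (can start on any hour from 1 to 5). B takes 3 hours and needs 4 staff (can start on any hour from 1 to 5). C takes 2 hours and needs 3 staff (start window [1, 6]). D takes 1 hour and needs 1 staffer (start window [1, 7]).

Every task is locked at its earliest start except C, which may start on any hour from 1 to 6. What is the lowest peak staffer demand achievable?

C@1: h1:11  h2:10  h3:7  h4:0  h5:0  h6:0  h7:0 → peak 11
C@2: h1:8  h2:10  h3:10  h4:0  h5:0  h6:0  h7:0 → peak 10
C@3: h1:8  h2:7  h3:10  h4:3  h5:0  h6:0  h7:0 → peak 10
C@4: h1:8  h2:7  h3:7  h4:3  h5:3  h6:0  h7:0 → peak 8
C@5: h1:8  h2:7  h3:7  h4:0  h5:3  h6:3  h7:0 → peak 8
C@6: h1:8  h2:7  h3:7  h4:0  h5:0  h6:3  h7:3 → peak 8
Best is C@4, peak 8.

8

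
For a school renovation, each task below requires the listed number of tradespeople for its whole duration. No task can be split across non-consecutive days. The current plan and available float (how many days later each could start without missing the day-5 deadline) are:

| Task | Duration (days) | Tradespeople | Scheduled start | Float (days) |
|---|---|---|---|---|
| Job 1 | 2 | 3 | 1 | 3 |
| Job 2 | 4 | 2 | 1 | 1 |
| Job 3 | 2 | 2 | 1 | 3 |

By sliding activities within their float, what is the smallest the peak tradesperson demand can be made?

Early-start (Job 1@1, Job 2@1, Job 3@1) gives peak 7: d1:7  d2:7  d3:2  d4:2  d5:0.
Shift Job 3→3.
Schedule Job 1@1, Job 2@1, Job 3@3: d1:5  d2:5  d3:4  d4:4  d5:0 — peak 5.

5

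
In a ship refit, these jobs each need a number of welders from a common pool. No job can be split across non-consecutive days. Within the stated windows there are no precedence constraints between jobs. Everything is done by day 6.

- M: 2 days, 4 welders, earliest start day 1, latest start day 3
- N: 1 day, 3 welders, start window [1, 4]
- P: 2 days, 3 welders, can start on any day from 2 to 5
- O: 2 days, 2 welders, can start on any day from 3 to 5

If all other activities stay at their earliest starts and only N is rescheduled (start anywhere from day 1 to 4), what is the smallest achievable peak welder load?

N@1: d1:7  d2:7  d3:5  d4:2  d5:0  d6:0 → peak 7
N@2: d1:4  d2:10  d3:5  d4:2  d5:0  d6:0 → peak 10
N@3: d1:4  d2:7  d3:8  d4:2  d5:0  d6:0 → peak 8
N@4: d1:4  d2:7  d3:5  d4:5  d5:0  d6:0 → peak 7
Best is N@1, peak 7.

7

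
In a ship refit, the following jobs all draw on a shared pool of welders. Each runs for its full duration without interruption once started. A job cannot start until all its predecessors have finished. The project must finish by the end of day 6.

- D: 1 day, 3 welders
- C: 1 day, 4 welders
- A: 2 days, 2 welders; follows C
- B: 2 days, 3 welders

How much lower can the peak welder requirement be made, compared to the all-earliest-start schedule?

6

Early-start peak: d1:10  d2:5  d3:2  d4:0  d5:0  d6:0 ⇒ 10.
Leveled (D@1, C@2, A@3, B@5): d1:3  d2:4  d3:2  d4:2  d5:3  d6:3 ⇒ 4.
Reduction 10 − 4 = 6.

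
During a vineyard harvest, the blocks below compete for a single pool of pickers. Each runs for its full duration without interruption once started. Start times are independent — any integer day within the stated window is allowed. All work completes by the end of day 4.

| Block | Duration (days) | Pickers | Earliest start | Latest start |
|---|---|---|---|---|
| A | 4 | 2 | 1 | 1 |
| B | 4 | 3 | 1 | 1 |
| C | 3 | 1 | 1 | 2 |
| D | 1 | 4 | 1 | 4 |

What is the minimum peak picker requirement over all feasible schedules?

Early-start (A@1, B@1, C@1, D@1) gives peak 10: d1:10  d2:6  d3:6  d4:5.
Shift D→4.
Schedule A@1, B@1, C@1, D@4: d1:6  d2:6  d3:6  d4:9 — peak 9.
No arrangement of the 8 feasible schedules does better.

9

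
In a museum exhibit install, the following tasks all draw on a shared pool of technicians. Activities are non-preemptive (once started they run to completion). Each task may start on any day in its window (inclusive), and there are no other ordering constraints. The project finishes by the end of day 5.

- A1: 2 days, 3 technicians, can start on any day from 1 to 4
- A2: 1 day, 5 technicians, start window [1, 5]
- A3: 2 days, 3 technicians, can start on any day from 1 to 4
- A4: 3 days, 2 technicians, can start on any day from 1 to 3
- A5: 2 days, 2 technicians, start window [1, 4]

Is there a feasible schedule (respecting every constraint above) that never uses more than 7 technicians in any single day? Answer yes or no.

Schedule A1@1, A2@3, A3@1, A4@3, A5@4: d1:6  d2:6  d3:7  d4:4  d5:4 — peak 7 ≤ 7.

yes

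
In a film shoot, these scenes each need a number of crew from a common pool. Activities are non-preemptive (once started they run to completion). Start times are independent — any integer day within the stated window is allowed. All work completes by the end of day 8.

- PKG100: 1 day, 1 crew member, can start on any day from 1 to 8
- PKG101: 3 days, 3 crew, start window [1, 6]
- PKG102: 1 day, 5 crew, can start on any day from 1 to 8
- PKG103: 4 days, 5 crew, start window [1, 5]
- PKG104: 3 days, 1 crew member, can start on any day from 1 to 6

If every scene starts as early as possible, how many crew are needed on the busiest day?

Early-start schedule: PKG100@1, PKG101@1, PKG102@1, PKG103@1, PKG104@1.
Load per day: day 1: 15, day 2: 9, day 3: 9, day 4: 5, day 5: 0, day 6: 0, day 7: 0, day 8: 0.
Peak is 15.

15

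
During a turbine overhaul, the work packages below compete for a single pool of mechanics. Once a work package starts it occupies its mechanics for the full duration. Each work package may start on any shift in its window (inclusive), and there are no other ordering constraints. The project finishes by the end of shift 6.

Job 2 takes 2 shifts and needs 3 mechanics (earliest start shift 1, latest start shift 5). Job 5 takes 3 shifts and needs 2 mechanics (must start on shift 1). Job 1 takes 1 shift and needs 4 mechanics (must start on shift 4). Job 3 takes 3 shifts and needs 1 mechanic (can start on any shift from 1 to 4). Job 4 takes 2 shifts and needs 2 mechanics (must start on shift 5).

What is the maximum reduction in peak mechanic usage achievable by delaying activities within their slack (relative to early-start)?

1

Early-start peak: s1:6  s2:6  s3:3  s4:4  s5:2  s6:2 ⇒ 6.
Leveled (Job 2@1, Job 5@1, Job 1@4, Job 3@3, Job 4@5): s1:5  s2:5  s3:3  s4:5  s5:3  s6:2 ⇒ 5.
Reduction 6 − 5 = 1.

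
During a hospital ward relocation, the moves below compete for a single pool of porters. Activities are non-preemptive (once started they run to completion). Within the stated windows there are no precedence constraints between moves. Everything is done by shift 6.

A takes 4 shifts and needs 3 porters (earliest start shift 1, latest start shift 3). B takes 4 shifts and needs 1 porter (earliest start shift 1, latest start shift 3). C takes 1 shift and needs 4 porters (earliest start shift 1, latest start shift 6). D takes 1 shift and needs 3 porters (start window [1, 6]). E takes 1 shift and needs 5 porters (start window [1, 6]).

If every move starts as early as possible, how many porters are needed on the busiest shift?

Early-start schedule: A@1, B@1, C@1, D@1, E@1.
Load per shift: shift 1: 16, shift 2: 4, shift 3: 4, shift 4: 4, shift 5: 0, shift 6: 0.
Peak is 16.

16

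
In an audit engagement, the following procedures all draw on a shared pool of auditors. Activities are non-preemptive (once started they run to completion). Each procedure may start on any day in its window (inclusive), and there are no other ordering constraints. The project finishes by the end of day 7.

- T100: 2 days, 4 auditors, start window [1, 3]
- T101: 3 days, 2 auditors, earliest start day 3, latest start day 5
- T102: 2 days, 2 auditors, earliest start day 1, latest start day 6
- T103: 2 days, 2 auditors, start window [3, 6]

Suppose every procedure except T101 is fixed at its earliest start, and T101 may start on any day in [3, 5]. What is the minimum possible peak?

T101@3: d1:6  d2:6  d3:4  d4:4  d5:2  d6:0  d7:0 → peak 6
T101@4: d1:6  d2:6  d3:2  d4:4  d5:2  d6:2  d7:0 → peak 6
T101@5: d1:6  d2:6  d3:2  d4:2  d5:2  d6:2  d7:2 → peak 6
Best is T101@3, peak 6.

6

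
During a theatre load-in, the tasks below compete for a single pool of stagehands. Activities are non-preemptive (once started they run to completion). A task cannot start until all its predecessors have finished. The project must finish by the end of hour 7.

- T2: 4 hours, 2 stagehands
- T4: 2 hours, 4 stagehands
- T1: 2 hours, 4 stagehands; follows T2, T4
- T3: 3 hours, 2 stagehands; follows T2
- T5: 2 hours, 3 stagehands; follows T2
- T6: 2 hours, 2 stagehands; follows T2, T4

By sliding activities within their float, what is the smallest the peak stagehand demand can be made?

Schedule T2@1, T4@1, T1@5, T3@5, T5@5, T6@5: h1:6  h2:6  h3:2  h4:2  h5:11  h6:11  h7:2 — peak 11.

11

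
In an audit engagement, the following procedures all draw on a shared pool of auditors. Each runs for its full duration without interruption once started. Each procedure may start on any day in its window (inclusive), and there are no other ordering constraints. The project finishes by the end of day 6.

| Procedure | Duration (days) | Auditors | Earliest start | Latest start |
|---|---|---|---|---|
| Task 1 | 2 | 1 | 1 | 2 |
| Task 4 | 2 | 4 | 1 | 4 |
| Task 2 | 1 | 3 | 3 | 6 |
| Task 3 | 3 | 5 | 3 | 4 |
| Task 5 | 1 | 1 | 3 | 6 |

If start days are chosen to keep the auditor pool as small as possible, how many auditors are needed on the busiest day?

5

Early-start (Task 1@1, Task 4@1, Task 2@3, Task 3@3, Task 5@3) gives peak 9: d1:5  d2:5  d3:9  d4:5  d5:5  d6:0.
Shift Task 3→4.
Schedule Task 1@1, Task 4@1, Task 2@3, Task 3@4, Task 5@3: d1:5  d2:5  d3:4  d4:5  d5:5  d6:5 — peak 5.
Total auditor-days = 29 over 6 days ⇒ peak ≥ ⌈29/6⌉ = 5, so 5 is optimal.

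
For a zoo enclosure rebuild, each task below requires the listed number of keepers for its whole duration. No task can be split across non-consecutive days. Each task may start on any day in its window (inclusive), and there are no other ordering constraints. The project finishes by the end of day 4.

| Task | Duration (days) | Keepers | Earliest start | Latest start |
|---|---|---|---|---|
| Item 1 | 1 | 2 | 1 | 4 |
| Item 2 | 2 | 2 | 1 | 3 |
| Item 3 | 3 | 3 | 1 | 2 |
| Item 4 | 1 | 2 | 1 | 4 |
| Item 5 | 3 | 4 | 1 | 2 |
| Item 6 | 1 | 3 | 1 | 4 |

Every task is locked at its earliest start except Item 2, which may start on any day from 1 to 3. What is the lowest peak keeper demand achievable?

Item 2@1: d1:16  d2:9  d3:7  d4:0 → peak 16
Item 2@2: d1:14  d2:9  d3:9  d4:0 → peak 14
Item 2@3: d1:14  d2:7  d3:9  d4:2 → peak 14
Best is Item 2@2, peak 14.

14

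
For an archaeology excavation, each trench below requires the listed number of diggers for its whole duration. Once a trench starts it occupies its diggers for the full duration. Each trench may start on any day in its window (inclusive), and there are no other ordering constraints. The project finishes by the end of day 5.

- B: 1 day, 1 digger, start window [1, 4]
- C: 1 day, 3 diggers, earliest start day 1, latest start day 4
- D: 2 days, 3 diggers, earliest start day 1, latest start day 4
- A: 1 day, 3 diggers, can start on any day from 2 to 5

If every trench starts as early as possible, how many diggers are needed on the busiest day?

Early-start schedule: B@1, C@1, D@1, A@2.
Load per day: day 1: 7, day 2: 6, day 3: 0, day 4: 0, day 5: 0.
Peak is 7.

7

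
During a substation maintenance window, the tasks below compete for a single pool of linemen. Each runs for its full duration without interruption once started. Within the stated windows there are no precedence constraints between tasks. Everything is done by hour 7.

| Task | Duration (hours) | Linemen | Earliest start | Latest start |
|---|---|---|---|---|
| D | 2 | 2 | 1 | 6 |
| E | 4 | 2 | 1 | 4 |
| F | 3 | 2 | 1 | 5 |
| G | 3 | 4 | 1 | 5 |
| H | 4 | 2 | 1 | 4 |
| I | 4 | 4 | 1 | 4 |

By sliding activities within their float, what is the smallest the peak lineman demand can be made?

8

Early-start (D@1, E@1, F@1, G@1, H@1, I@1) gives peak 16: h1:16  h2:16  h3:14  h4:8  h5:0  h6:0  h7:0.
Shift G→5, I→4.
Schedule D@1, E@1, F@1, G@5, H@1, I@4: h1:8  h2:8  h3:6  h4:8  h5:8  h6:8  h7:8 — peak 8.
Total lineman-hours = 54 over 7 hours ⇒ peak ≥ ⌈54/7⌉ = 8, so 8 is optimal.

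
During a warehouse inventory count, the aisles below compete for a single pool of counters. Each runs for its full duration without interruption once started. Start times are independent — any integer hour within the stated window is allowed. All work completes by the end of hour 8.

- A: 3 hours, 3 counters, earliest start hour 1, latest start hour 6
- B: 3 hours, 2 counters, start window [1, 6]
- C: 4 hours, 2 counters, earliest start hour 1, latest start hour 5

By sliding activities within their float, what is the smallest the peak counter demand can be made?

4

Early-start (A@1, B@1, C@1) gives peak 7: h1:7  h2:7  h3:7  h4:2  h5:0  h6:0  h7:0  h8:0.
Shift B→4, C→4.
Schedule A@1, B@4, C@4: h1:3  h2:3  h3:3  h4:4  h5:4  h6:4  h7:2  h8:0 — peak 4.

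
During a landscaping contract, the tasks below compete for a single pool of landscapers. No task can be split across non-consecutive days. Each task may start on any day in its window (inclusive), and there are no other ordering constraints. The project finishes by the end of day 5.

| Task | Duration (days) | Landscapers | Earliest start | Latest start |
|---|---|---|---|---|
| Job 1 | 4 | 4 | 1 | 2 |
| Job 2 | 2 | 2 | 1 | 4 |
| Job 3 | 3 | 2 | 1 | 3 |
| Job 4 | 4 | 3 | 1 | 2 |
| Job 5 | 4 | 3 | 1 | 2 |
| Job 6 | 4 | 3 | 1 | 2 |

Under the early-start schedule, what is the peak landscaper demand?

17

Early-start schedule: Job 1@1, Job 2@1, Job 3@1, Job 4@1, Job 5@1, Job 6@1.
Load per day: day 1: 17, day 2: 17, day 3: 15, day 4: 13, day 5: 0.
Peak is 17.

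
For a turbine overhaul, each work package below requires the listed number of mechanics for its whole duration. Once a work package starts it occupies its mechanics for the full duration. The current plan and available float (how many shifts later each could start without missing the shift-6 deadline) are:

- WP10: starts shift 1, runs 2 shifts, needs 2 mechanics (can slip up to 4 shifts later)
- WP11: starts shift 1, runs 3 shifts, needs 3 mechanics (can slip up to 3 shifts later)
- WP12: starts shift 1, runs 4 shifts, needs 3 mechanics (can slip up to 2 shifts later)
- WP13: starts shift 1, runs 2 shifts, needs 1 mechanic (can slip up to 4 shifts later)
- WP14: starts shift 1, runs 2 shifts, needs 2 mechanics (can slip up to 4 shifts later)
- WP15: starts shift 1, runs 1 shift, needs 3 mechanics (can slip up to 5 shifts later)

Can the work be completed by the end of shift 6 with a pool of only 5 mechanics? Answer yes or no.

no

Total mechanic-shifts = 34; over 6 shifts the average is 34/6 > 5, so some shift must exceed 5.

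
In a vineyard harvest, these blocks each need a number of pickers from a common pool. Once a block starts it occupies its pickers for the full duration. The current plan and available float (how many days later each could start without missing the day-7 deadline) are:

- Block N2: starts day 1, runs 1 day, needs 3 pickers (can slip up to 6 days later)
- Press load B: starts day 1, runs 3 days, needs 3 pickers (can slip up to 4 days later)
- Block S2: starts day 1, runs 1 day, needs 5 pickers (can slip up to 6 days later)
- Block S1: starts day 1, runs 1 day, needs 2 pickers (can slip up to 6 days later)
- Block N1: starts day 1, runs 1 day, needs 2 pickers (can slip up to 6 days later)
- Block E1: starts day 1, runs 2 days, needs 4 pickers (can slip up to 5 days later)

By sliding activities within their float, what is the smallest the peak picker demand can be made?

5

Early-start (Block N2@1, Press load B@1, Block S2@1, Block S1@1, Block N1@1, Block E1@1) gives peak 19: d1:19  d2:7  d3:3  d4:0  d5:0  d6:0  d7:0.
Shift Press load B→2, Block S2→5, Block N1→2, Block E1→6.
Schedule Block N2@1, Press load B@2, Block S2@5, Block S1@1, Block N1@2, Block E1@6: d1:5  d2:5  d3:3  d4:3  d5:5  d6:4  d7:4 — peak 5.
Total picker-days = 29 over 7 days ⇒ peak ≥ ⌈29/7⌉ = 5, so 5 is optimal.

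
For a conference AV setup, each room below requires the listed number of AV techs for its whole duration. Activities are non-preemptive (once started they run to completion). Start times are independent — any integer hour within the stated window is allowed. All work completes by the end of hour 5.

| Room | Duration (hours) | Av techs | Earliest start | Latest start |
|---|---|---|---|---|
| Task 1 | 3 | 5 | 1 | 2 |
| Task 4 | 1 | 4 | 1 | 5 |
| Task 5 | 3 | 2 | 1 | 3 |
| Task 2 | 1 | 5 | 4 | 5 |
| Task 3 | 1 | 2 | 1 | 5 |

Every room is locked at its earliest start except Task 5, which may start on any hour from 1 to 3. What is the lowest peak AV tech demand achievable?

Task 5@1: h1:13  h2:7  h3:7  h4:5  h5:0 → peak 13
Task 5@2: h1:11  h2:7  h3:7  h4:7  h5:0 → peak 11
Task 5@3: h1:11  h2:5  h3:7  h4:7  h5:2 → peak 11
Best is Task 5@2, peak 11.

11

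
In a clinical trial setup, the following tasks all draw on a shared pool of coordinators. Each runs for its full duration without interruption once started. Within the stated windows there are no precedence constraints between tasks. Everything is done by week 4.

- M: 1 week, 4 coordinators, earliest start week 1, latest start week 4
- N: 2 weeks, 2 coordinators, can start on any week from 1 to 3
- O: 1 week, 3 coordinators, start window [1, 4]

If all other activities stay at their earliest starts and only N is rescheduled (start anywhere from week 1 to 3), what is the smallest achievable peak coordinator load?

7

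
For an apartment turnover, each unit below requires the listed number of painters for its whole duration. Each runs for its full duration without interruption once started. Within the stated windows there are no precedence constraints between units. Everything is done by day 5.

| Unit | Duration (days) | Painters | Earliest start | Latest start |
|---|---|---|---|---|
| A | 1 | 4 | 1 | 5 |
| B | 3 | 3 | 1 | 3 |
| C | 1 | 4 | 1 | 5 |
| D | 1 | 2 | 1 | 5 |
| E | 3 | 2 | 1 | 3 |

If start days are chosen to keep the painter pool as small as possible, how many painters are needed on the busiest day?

Early-start (A@1, B@1, C@1, D@1, E@1) gives peak 15: d1:15  d2:5  d3:5  d4:0  d5:0.
Shift B→2, C→5, E→2.
Schedule A@1, B@2, C@5, D@1, E@2: d1:6  d2:5  d3:5  d4:5  d5:4 — peak 6.

6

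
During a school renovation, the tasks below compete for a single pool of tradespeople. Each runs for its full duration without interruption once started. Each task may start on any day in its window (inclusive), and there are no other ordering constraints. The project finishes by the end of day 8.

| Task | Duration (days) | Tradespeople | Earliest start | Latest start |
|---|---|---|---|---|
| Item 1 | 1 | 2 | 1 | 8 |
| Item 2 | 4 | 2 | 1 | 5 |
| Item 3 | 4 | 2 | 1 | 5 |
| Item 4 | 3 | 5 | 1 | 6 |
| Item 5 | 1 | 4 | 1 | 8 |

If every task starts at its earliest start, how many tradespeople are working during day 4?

At early start, day 4 has: Item 2, Item 3.
Demand: 2 + 2 = 4.

4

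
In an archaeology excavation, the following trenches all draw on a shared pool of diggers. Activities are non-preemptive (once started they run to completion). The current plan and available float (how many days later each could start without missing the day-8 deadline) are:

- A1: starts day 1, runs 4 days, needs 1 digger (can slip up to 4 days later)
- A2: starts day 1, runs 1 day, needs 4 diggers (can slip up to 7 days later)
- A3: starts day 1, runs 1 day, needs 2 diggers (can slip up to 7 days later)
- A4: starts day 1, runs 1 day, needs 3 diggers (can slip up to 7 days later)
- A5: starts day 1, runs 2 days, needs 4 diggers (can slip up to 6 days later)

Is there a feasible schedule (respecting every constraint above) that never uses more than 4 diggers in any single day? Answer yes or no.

Schedule A1@1, A2@5, A3@1, A4@2, A5@6: d1:3  d2:4  d3:1  d4:1  d5:4  d6:4  d7:4  d8:0 — peak 4 ≤ 4.

yes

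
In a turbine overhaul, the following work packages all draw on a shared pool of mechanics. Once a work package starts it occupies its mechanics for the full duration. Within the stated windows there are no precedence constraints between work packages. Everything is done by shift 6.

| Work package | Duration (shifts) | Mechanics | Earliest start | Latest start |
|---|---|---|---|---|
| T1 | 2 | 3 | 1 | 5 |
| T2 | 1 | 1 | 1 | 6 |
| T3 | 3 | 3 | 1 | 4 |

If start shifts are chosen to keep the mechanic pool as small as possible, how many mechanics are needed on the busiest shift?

3

Early-start (T1@1, T2@1, T3@1) gives peak 7: s1:7  s2:6  s3:3  s4:0  s5:0  s6:0.
Shift T2→3, T3→4.
Schedule T1@1, T2@3, T3@4: s1:3  s2:3  s3:1  s4:3  s5:3  s6:3 — peak 3.
Total mechanic-shifts = 16 over 6 shifts ⇒ peak ≥ ⌈16/6⌉ = 3, so 3 is optimal.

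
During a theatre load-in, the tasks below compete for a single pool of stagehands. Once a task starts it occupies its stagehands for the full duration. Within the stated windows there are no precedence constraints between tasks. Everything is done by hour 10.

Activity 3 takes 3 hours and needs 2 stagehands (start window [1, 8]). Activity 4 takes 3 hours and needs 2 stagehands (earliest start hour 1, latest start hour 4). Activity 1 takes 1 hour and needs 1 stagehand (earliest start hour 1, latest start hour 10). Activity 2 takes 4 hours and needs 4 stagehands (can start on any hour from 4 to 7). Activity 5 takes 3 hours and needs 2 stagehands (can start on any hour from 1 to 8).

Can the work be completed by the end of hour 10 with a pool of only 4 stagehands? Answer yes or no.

yes

Schedule Activity 3@1, Activity 4@1, Activity 1@4, Activity 2@7, Activity 5@4: h1:4  h2:4  h3:4  h4:3  h5:2  h6:2  h7:4  h8:4  h9:4  h10:4 — peak 4 ≤ 4.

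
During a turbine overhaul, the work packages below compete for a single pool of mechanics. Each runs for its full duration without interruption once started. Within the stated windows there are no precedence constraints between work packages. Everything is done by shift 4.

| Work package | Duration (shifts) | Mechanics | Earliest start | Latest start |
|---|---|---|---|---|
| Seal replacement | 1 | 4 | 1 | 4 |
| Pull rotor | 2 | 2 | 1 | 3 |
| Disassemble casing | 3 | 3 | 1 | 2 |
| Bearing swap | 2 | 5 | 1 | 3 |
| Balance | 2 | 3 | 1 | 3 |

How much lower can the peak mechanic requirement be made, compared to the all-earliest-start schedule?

Early-start peak: s1:17  s2:13  s3:3  s4:0 ⇒ 17.
Leveled (Seal replacement@1, Pull rotor@1, Disassemble casing@2, Bearing swap@3, Balance@1): s1:9  s2:8  s3:8  s4:8 ⇒ 9.
Reduction 17 − 9 = 8.

8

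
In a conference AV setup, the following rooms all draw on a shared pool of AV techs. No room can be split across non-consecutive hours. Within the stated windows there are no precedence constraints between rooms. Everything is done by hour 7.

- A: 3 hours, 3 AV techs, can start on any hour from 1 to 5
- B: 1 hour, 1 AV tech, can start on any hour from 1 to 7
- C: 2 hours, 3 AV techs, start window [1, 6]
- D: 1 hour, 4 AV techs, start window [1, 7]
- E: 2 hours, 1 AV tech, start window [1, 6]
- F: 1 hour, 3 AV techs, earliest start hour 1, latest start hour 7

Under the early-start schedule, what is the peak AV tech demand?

Early-start schedule: A@1, B@1, C@1, D@1, E@1, F@1.
Load per hour: hour 1: 15, hour 2: 7, hour 3: 3, hour 4: 0, hour 5: 0, hour 6: 0, hour 7: 0.
Peak is 15.

15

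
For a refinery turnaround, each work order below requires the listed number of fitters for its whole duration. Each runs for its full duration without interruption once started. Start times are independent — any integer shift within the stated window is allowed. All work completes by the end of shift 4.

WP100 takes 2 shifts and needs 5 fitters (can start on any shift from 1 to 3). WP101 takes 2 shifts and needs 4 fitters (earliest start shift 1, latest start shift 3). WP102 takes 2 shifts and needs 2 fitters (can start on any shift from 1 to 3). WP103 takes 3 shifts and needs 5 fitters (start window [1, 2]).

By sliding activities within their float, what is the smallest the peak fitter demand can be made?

Early-start (WP100@1, WP101@1, WP102@1, WP103@1) gives peak 16: s1:16  s2:16  s3:5  s4:0.
Shift WP101→3, WP102→3.
Schedule WP100@1, WP101@3, WP102@3, WP103@1: s1:10  s2:10  s3:11  s4:6 — peak 11.

11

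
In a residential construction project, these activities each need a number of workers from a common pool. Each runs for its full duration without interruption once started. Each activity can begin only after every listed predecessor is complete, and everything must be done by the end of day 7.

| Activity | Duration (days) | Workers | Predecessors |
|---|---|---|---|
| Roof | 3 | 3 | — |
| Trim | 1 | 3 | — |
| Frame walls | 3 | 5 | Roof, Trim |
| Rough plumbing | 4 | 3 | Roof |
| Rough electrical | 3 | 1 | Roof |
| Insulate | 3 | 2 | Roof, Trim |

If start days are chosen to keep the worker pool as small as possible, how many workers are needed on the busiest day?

11

Schedule Roof@1, Trim@1, Frame walls@4, Rough plumbing@4, Rough electrical@4, Insulate@4: d1:6  d2:3  d3:3  d4:11  d5:11  d6:11  d7:3 — peak 11.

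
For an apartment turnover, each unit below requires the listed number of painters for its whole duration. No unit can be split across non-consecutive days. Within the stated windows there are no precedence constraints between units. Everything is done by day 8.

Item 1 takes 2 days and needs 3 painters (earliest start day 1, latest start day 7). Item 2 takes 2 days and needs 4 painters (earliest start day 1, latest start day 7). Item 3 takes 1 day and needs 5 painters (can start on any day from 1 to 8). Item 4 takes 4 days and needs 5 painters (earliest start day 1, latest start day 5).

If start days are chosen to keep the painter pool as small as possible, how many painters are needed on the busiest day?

Early-start (Item 1@1, Item 2@1, Item 3@1, Item 4@1) gives peak 17: d1:17  d2:12  d3:5  d4:5  d5:0  d6:0  d7:0  d8:0.
Shift Item 3→3, Item 4→4.
Schedule Item 1@1, Item 2@1, Item 3@3, Item 4@4: d1:7  d2:7  d3:5  d4:5  d5:5  d6:5  d7:5  d8:0 — peak 7.

7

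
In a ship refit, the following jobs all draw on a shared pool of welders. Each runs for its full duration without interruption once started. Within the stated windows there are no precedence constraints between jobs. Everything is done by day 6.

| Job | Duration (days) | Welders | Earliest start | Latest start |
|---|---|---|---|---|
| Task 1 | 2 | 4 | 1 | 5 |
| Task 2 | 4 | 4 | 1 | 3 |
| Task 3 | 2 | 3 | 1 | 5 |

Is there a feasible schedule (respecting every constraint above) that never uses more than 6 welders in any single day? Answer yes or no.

The minimum achievable peak is 7; 6 < 7, so no feasible schedule stays within the cap.

no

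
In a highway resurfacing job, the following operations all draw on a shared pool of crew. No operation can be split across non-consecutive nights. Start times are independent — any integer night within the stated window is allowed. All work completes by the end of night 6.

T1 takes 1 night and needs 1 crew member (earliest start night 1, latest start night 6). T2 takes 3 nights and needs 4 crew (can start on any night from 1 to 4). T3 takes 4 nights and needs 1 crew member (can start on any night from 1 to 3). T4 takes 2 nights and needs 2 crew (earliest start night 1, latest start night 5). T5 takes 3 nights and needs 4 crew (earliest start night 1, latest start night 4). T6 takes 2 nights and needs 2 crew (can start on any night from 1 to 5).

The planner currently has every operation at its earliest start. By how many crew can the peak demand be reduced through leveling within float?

7

Early-start peak: n1:14  n2:13  n3:9  n4:1  n5:0  n6:0 ⇒ 14.
Leveled (T1@1, T2@1, T3@1, T4@2, T5@4, T6@4): n1:6  n2:7  n3:7  n4:7  n5:6  n6:4 ⇒ 7.
Reduction 14 − 7 = 7.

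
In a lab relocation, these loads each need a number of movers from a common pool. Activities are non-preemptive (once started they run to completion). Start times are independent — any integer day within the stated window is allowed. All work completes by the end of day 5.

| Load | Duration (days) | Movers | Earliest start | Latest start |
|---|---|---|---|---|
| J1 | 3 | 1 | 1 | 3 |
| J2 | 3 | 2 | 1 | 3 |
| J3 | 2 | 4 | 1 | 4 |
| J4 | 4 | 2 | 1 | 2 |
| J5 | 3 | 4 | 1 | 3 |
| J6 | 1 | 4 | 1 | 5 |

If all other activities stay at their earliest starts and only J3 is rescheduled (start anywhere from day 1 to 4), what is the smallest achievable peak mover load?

13

J3@1: d1:17  d2:13  d3:9  d4:2  d5:0 → peak 17
J3@2: d1:13  d2:13  d3:13  d4:2  d5:0 → peak 13
J3@3: d1:13  d2:9  d3:13  d4:6  d5:0 → peak 13
J3@4: d1:13  d2:9  d3:9  d4:6  d5:4 → peak 13
Best is J3@2, peak 13.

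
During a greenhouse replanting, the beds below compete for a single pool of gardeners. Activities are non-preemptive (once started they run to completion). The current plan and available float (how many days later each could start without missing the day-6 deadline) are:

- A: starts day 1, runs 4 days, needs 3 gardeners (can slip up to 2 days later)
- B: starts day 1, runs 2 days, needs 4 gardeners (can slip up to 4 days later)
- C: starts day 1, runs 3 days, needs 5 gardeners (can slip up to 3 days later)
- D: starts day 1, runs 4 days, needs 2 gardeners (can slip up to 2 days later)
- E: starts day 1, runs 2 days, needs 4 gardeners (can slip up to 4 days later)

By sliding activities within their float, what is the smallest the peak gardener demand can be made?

10

Early-start (A@1, B@1, C@1, D@1, E@1) gives peak 18: d1:18  d2:18  d3:10  d4:5  d5:0  d6:0.
Shift C→3, E→5.
Schedule A@1, B@1, C@3, D@1, E@5: d1:9  d2:9  d3:10  d4:10  d5:9  d6:4 — peak 10.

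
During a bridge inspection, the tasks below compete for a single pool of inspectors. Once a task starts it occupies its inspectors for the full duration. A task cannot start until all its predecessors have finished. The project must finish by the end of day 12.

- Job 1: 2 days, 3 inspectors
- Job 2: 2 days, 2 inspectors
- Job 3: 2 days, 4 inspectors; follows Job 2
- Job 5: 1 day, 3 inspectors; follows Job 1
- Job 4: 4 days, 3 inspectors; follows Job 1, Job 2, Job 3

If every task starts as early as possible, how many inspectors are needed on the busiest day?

7

Early-start schedule: Job 1@1, Job 2@1, Job 3@3, Job 5@3, Job 4@5.
Load per day: day 1: 5, day 2: 5, day 3: 7, day 4: 4, day 5: 3, day 6: 3, day 7: 3, day 8: 3, day 9: 0, day 10: 0, day 11: 0, day 12: 0.
Peak is 7.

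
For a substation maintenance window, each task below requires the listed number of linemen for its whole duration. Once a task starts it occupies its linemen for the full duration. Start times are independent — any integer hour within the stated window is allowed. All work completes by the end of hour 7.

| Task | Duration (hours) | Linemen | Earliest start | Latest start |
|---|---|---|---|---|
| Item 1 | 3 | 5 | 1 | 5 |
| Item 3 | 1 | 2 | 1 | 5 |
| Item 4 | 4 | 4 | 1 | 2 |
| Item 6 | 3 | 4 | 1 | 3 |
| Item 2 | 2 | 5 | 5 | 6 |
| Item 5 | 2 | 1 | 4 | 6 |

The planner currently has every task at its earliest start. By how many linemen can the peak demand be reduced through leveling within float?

5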